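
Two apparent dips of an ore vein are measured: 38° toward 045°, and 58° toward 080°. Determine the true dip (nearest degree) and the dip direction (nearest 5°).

true dip 62°, dip direction 110°

Each apparent-dip line lies in the plane. As unit vectors (x east, y north, z up), v₁ plunges 38°→045° and v₂ plunges 58°→080°.
n = v₁ × v₂ = (0.416, -0.151, 0.240) (taken with n_z > 0).
True dip = arccos(n_z / |n|) = arccos(0.4760) = 61.6°.
Dip direction = azimuth of (n_x, n_y) = atan2(0.416, -0.151) = 110°.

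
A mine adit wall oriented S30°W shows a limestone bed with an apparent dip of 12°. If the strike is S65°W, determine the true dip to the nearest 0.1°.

20.3°

β = acute angle between strike S65°W and section S30°W = 35°.
tan δ = tan α / sin β = tan 12° / sin 35° = 0.2126 / 0.5736 = 0.3706
true dip = arctan 0.3706 = 20.33°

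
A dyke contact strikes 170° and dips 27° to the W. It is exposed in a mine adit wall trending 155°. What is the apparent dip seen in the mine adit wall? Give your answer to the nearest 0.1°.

7.5°

Angle between strike (170°) and section (155°): β = 15°.
tan(apparent dip) = tan 27° · sin 15° = 0.1319
apparent dip = arctan 0.1319 = 7.51°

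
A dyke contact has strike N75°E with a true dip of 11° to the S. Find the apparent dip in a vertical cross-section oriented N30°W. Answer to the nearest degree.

The strike is N75°E and the section trends N30°W; the acute angle between them is β = 75°.
tan(apparent dip) = tan 11° · sin 75° = 0.1878
α = arctan(0.1878) = 10.63°

11°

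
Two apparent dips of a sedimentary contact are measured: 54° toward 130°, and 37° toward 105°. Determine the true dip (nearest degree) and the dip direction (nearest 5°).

Represent each trace as a vector plunging at its apparent dip toward its trend (east-north-up frame): v₁ = (0.450, -0.378, -0.809), v₂ = (0.771, -0.207, -0.602).
n = v₁ × v₂ = (0.060, -0.353, 0.198) (taken with n_z > 0).
tan δ = √(n_x²+n_y²)/n_z = 0.358/0.198, so δ = 61.0°.
Dip direction = azimuth of (n_x, n_y) = atan2(0.060, -0.353) = 170°.

true dip 61°, dip direction 170°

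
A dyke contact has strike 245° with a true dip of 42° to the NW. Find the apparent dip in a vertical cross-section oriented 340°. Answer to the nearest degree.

Angle between strike (245°) and section (340°): β = 85°.
tan(apparent dip) = tan 42° · sin 85° = 0.8970
α = arctan(0.8970) = 41.89°

42°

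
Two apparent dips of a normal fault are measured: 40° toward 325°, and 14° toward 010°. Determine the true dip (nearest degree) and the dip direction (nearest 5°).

true dip 44°, dip direction 295°

Each apparent-dip line lies in the plane. As unit vectors (x east, y north, z up), v₁ plunges 40°→325° and v₂ plunges 14°→010°.
n = v₁ × v₂ = (-0.462, 0.215, 0.526) (taken with n_z > 0).
Dip δ = arctan(|n_h|/n_z) = arctan(0.510/0.526) = 44.1°.
Dip direction = azimuth of (n_x, n_y) = atan2(-0.462, 0.215) = 295°.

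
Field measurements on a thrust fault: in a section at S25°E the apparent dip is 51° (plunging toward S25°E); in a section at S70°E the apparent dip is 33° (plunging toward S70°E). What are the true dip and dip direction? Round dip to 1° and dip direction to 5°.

true dip 52°, dip direction 170°

Each apparent-dip line lies in the plane. As unit vectors (x east, y north, z up), v₁ plunges 51°→S25°E and v₂ plunges 33°→S70°E.
n = v₁ × v₂ = (0.088, -0.468, 0.373) (taken with n_z > 0).
tan δ = √(n_x²+n_y²)/n_z = 0.476/0.373, so δ = 51.9°.
The horizontal component of n points toward azimuth atan2(n_x, n_y) = 169°, the dip direction.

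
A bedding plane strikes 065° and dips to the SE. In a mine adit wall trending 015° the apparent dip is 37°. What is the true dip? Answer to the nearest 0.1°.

β = acute angle between strike 065° and section 015° = 50°.
tan(true dip) = tan 37° / sin 50° = 0.9837
δ = arctan(0.9837) = 44.53°

44.5°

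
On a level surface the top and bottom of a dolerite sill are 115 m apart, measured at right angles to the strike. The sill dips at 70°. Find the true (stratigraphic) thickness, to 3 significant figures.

108 m

True thickness t = w · sin(dip) = 115 × sin 70°
t = 115 × 0.9397 = 108.065 m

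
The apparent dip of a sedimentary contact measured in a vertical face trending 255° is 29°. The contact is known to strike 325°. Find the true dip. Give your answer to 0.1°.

30.5°

The section is 70° from the strike.
tan(true dip) = tan 29° / sin 70° = 0.5899
true dip = arctan 0.5899 = 30.54°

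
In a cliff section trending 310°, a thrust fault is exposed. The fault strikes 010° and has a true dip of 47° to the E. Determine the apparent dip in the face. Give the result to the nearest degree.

43°

The strike is 010° and the section trends 310°; the acute angle between them is β = 60°.
tan α = tan 47° × sin 60° = 1.0724 × 0.8660 = 0.9287
α = arctan(0.9287) = 42.88°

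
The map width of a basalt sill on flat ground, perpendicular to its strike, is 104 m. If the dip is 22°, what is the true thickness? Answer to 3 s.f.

39.0 m

True thickness t = w · sin(dip) = 104 × sin 22°
t = 104 × 0.3746 = 38.959 m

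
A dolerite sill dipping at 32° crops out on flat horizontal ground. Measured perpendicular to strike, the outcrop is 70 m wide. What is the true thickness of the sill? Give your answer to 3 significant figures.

True thickness t = w · sin(dip) = 70 × sin 32°
t = 70 × 0.5299 = 37.094 m

37.1 m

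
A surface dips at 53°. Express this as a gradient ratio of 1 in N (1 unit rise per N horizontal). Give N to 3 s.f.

1 in 0.754

1 : N means tan θ = 1/N, so N = 1/tan 53° = 1/1.3270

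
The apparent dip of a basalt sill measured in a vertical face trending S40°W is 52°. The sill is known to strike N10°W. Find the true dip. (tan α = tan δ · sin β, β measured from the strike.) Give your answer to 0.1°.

59.1°

β = acute angle between strike N10°W and section S40°W = 50°.
tan(true dip) = tan 52° / sin 50° = 1.6708
δ = arctan(1.6708) = 59.10°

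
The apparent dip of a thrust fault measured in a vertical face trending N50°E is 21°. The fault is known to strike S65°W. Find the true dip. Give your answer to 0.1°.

56.0°

β = acute angle between strike S65°W and section N50°E = 15°.
tan(true dip) = tan 21° / sin 15° = 1.4831
true dip = arctan 1.4831 = 56.01°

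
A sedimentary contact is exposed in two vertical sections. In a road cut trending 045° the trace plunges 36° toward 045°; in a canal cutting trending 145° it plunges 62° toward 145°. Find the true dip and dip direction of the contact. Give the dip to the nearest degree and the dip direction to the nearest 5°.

true dip 65°, dip direction 115°

Each apparent-dip line lies in the plane. As unit vectors (x east, y north, z up), v₁ plunges 36°→045° and v₂ plunges 62°→145°.
The plane normal is n = v₁ × v₂ ∝ (0.731, -0.347, 0.374).
True dip = arccos(n_z / |n|) = arccos(0.4196) = 65.2°.
The horizontal component of n points toward azimuth atan2(n_x, n_y) = 115°, the dip direction.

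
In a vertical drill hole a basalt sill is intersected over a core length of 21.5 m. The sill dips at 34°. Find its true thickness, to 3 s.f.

17.8 m

True thickness t = h · cos(dip) = 21.5 × cos 34°
t = 21.5 × 0.8290 = 17.824 m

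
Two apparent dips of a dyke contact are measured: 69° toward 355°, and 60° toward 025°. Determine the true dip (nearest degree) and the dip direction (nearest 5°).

true dip 70°, dip direction 335°

The two traces are lines in the plane: v₁ = (sin 355°·cos 69°, cos 355°·cos 69°, −sin 69°), v₂ = (sin 25°·cos 60°, cos 25°·cos 60°, −sin 60°).
n = v₁ × v₂ = (-0.114, 0.224, 0.090) (taken with n_z > 0).
tan δ = √(n_x²+n_y²)/n_z = 0.252/0.090, so δ = 70.4°.
Dip direction = azimuth of (n_x, n_y) = atan2(-0.114, 0.224) = 333°.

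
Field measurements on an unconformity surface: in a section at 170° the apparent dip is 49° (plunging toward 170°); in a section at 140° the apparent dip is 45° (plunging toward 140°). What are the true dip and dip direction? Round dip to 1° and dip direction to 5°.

true dip 49°, dip direction 170°

Represent each trace as a vector plunging at its apparent dip toward its trend (east-north-up frame): v₁ = (0.114, -0.646, -0.755), v₂ = (0.455, -0.542, -0.707).
n = v₁ × v₂ = (0.048, -0.262, 0.232) (taken with n_z > 0).
True dip = arccos(n_z / |n|) = arccos(0.6561) = 49.0°.
Dip direction = azimuth of (n_x, n_y) = atan2(0.048, -0.262) = 170°.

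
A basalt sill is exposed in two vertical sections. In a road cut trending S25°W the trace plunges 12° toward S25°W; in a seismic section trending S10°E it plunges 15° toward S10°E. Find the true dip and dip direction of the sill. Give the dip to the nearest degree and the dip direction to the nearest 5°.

true dip 15°, dip direction 165°

Each apparent-dip line lies in the plane. As unit vectors (x east, y north, z up), v₁ plunges 12°→S25°W and v₂ plunges 15°→S10°E.
Cross product v₁ × v₂ gives the pole to the plane: n ∝ (0.032, -0.142, 0.542).
tan δ = √(n_x²+n_y²)/n_z = 0.145/0.542, so δ = 15.0°.
Dip direction = atan2(0.032, -0.142) = 167° (azimuth of n's horizontal projection).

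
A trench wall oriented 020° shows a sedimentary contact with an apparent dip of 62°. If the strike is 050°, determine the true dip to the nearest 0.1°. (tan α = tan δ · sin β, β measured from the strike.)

75.1°

β = acute angle between strike 050° and section 020° = 30°.
tan δ = tan α / sin β = tan 62° / sin 30° = 1.8807 / 0.5000 = 3.7615
δ = arctan(3.7615) = 75.11°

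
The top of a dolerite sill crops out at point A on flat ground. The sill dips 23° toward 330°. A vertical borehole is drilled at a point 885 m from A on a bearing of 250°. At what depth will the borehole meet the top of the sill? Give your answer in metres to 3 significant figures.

The hole lies 80° from the dip direction, so the down-dip offset is 885 × cos 80° = 153.68 m.
Depth = down-dip offset × tan(dip) = 153.68 × tan 23° = 153.68 × 0.4245
Depth = 65.23 m

65.2 m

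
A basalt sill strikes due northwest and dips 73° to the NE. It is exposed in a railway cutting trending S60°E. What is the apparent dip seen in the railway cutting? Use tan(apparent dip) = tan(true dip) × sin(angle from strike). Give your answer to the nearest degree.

40°

Angle between strike (due northwest) and section (S60°E): β = 15°.
tan α = tan 73° × sin 15° = 3.2709 × 0.2588 = 0.8466
apparent dip = arctan 0.8466 = 40.25°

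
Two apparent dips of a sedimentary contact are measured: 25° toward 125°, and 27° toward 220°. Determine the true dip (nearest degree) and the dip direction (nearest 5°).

true dip 36°, dip direction 175°

Each apparent-dip line lies in the plane. As unit vectors (x east, y north, z up), v₁ plunges 25°→125° and v₂ plunges 27°→220°.
n = v₁ × v₂ = (0.052, -0.579, 0.804) (taken with n_z > 0).
True dip = arccos(n_z / |n|) = arccos(0.8105) = 35.9°.
The horizontal component of n points toward azimuth atan2(n_x, n_y) = 175°, the dip direction.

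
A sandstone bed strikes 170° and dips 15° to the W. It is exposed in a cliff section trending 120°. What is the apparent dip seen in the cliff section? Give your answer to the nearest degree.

12°

The section lies 50° from the strike.
tan(apparent dip) = tan 15° · sin 50° = 0.2053
apparent dip = arctan 0.2053 = 11.60°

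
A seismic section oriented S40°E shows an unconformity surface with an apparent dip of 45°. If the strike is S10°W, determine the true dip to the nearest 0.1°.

The section is 50° from the strike.
tan δ = tan α / sin β = tan 45° / sin 50° = 1.0000 / 0.7660 = 1.3054
true dip = arctan 1.3054 = 52.55°

52.5°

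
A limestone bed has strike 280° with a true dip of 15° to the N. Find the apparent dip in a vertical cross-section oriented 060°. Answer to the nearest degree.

Angle between strike (280°) and section (060°): β = 40°.
tan α = tan 15° × sin 40° = 0.2679 × 0.6428 = 0.1722
α = arctan(0.1722) = 9.77°

10°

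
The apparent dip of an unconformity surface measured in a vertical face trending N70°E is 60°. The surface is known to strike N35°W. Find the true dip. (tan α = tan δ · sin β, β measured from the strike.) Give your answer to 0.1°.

β = acute angle between strike N35°W and section N70°E = 75°.
tan(true dip) = tan 60° / sin 75° = 1.7932
true dip = arctan 1.7932 = 60.85°

60.9°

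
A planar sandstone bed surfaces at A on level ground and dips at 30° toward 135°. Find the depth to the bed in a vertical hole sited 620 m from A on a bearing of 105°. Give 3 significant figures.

The hole lies 30° from the dip direction, so the down-dip offset is 620 × cos 30° = 536.94 m.
Depth = down-dip offset × tan(dip) = 536.94 × tan 30° = 536.94 × 0.5774
Depth = 310.00 m

310 m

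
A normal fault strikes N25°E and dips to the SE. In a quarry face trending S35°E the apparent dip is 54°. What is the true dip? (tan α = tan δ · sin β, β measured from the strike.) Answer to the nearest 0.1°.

The section is 60° from the strike.
tan δ = tan α / sin β = tan 54° / sin 60° = 1.3764 / 0.8660 = 1.5893
true dip = arctan 1.5893 = 57.82°

57.8°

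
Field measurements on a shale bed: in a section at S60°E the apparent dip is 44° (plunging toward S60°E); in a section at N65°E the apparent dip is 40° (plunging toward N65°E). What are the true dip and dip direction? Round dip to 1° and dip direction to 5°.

Represent each trace as a vector plunging at its apparent dip toward its trend (east-north-up frame): v₁ = (0.623, -0.360, -0.695), v₂ = (0.694, 0.324, -0.643).
n = v₁ × v₂ = (0.456, -0.082, 0.451) (taken with n_z > 0).
True dip = arccos(n_z / |n|) = arccos(0.6978) = 45.8°.
Dip direction = atan2(0.456, -0.082) = 100° (azimuth of n's horizontal projection).

true dip 46°, dip direction 100°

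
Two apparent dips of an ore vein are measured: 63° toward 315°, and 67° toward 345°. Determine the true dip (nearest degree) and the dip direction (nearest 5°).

Each apparent-dip line lies in the plane. As unit vectors (x east, y north, z up), v₁ plunges 63°→315° and v₂ plunges 67°→345°.
The plane normal is n = v₁ × v₂ ∝ (-0.041, 0.205, 0.089).
tan δ = √(n_x²+n_y²)/n_z = 0.209/0.089, so δ = 67.0°.
Dip direction = atan2(-0.041, 0.205) = 349° (azimuth of n's horizontal projection).

true dip 67°, dip direction 350°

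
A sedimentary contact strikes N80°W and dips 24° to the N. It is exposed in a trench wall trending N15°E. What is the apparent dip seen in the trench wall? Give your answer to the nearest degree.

24°

The section lies 85° from the strike.
tan α = tan 24° × sin 85° = 0.4452 × 0.9962 = 0.4435
α = arctan(0.4435) = 23.92°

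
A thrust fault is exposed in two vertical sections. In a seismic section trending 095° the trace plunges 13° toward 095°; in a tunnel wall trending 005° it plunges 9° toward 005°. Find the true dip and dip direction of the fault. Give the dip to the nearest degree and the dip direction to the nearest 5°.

true dip 16°, dip direction 060°

Each apparent-dip line lies in the plane. As unit vectors (x east, y north, z up), v₁ plunges 13°→095° and v₂ plunges 9°→005°.
Cross product v₁ × v₂ gives the pole to the plane: n ∝ (0.235, 0.132, 0.962).
tan δ = √(n_x²+n_y²)/n_z = 0.269/0.962, so δ = 15.6°.
The horizontal component of n points toward azimuth atan2(n_x, n_y) = 61°, the dip direction.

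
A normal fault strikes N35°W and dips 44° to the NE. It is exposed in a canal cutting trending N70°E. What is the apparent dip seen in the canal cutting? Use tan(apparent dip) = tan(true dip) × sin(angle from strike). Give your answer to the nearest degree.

Angle between strike (N35°W) and section (N70°E): β = 75°.
tan α = tan 44° × sin 75° = 0.9657 × 0.9659 = 0.9328
α = arctan(0.9328) = 43.01°

43°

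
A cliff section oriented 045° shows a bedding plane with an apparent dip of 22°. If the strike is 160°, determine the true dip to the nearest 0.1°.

β = acute angle between strike 160° and section 045° = 65°.
tan δ = tan α / sin β = tan 22° / sin 65° = 0.4040 / 0.9063 = 0.4458
δ = arctan(0.4458) = 24.03°

24.0°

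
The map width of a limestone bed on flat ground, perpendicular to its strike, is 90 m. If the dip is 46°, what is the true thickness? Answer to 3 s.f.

True thickness t = w · sin(dip) = 90 × sin 46°
t = 90 × 0.7193 = 64.741 m

64.7 m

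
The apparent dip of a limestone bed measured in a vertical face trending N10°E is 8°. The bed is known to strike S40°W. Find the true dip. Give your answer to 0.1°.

15.7°

β = acute angle between strike S40°W and section N10°E = 30°.
tan δ = tan α / sin β = tan 8° / sin 30° = 0.1405 / 0.5000 = 0.2811
δ = arctan(0.2811) = 15.70°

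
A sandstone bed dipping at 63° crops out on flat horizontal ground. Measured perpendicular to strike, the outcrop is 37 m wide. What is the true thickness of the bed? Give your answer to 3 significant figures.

33.0 m

True thickness t = w · sin(dip) = 37 × sin 63°
t = 37 × 0.8910 = 32.967 m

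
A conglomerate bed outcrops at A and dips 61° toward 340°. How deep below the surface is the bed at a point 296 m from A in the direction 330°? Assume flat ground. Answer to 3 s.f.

526 m

The hole lies 10° from the dip direction, so the down-dip offset is 296 × cos 10° = 291.50 m.
Depth = down-dip offset × tan(dip) = 291.50 × tan 61° = 291.50 × 1.8040
Depth = 525.89 m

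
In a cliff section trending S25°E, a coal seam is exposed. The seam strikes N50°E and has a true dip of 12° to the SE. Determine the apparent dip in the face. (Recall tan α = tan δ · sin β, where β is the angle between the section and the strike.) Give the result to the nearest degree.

12°

Angle between strike (N50°E) and section (S25°E): β = 75°.
tan(apparent dip) = tan 12° · sin 75° = 0.2053
apparent dip = arctan 0.2053 = 11.60°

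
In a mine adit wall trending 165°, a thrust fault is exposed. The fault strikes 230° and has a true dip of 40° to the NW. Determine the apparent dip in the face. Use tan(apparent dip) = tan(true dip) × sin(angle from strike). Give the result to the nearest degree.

37°

The strike is 230° and the section trends 165°; the acute angle between them is β = 65°.
tan α = tan 40° × sin 65° = 0.8391 × 0.9063 = 0.7605
apparent dip = arctan 0.7605 = 37.25°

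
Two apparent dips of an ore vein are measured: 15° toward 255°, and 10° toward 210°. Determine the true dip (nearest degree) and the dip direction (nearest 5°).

Represent each trace as a vector plunging at its apparent dip toward its trend (east-north-up frame): v₁ = (-0.933, -0.250, -0.259), v₂ = (-0.492, -0.853, -0.174).
n = v₁ × v₂ = (-0.177, -0.035, 0.673) (taken with n_z > 0).
tan δ = √(n_x²+n_y²)/n_z = 0.181/0.673, so δ = 15.0°.
Dip direction = azimuth of (n_x, n_y) = atan2(-0.177, -0.035) = 259°.

true dip 15°, dip direction 260°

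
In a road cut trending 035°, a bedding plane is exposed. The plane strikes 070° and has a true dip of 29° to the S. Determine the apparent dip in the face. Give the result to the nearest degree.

18°

The strike is 070° and the section trends 035°; the acute angle between them is β = 35°.
tan α = tan 29° × sin 35° = 0.5543 × 0.5736 = 0.3179
apparent dip = arctan 0.3179 = 17.64°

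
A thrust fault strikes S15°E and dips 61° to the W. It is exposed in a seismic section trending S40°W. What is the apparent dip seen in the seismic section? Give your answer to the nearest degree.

Angle between strike (S15°E) and section (S40°W): β = 55°.
tan α = tan 61° × sin 55° = 1.8040 × 0.8192 = 1.4778
α = arctan(1.4778) = 55.91°

56°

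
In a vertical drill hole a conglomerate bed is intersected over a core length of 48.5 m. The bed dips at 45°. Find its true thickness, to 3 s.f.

True thickness t = h · cos(dip) = 48.5 × cos 45°
t = 48.5 × 0.7071 = 34.295 m

34.3 m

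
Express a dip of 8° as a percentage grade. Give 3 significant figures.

grade % = 100 × tan 8° = 100 × 0.1405

14.1%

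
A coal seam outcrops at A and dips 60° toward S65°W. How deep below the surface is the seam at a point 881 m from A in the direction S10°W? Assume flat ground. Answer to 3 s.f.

875 m

The hole lies 55° from the dip direction, so the down-dip offset is 881 × cos 55° = 505.32 m.
Depth = down-dip offset × tan(dip) = 505.32 × tan 60° = 505.32 × 1.7321
Depth = 875.24 m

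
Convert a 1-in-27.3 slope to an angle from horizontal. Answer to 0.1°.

tan θ = 1/27.3 = 0.0366
θ = arctan(0.0366) = 2.10°

2.1°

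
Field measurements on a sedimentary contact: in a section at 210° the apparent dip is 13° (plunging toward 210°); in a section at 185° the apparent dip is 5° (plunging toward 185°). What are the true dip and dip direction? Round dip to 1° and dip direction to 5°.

true dip 20°, dip direction 260°

Each apparent-dip line lies in the plane. As unit vectors (x east, y north, z up), v₁ plunges 13°→210° and v₂ plunges 5°→185°.
The plane normal is n = v₁ × v₂ ∝ (-0.150, -0.023, 0.410).
tan δ = √(n_x²+n_y²)/n_z = 0.151/0.410, so δ = 20.3°.
The horizontal component of n points toward azimuth atan2(n_x, n_y) = 261°, the dip direction.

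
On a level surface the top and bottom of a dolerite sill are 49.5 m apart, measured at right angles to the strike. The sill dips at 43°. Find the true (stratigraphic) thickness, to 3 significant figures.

33.8 m

True thickness t = w · sin(dip) = 49.5 × sin 43°
t = 49.5 × 0.6820 = 33.759 m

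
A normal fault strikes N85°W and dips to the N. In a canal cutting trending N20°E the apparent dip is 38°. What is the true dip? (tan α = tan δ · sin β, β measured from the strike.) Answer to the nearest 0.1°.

39.0°

The section is 75° from the strike.
tan(true dip) = tan 38° / sin 75° = 0.8088
δ = arctan(0.8088) = 38.97°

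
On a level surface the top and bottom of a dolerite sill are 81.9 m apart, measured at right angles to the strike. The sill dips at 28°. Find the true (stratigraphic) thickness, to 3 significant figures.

38.4 m

True thickness t = w · sin(dip) = 81.9 × sin 28°
t = 81.9 × 0.4695 = 38.450 m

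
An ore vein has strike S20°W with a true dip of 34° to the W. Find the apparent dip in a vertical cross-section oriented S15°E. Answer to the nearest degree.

21°

Angle between strike (S20°W) and section (S15°E): β = 35°.
tan(apparent dip) = tan 34° · sin 35° = 0.3869
α = arctan(0.3869) = 21.15°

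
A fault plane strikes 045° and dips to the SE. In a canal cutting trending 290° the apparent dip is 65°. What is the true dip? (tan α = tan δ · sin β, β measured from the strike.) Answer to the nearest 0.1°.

67.1°

β = acute angle between strike 045° and section 290° = 65°.
tan δ = tan α / sin β = tan 65° / sin 65° = 2.1445 / 0.9063 = 2.3662
true dip = arctan 2.3662 = 67.09°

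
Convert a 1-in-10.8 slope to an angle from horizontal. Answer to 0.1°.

tan θ = 1/10.8 = 0.0926
θ = arctan(0.0926) = 5.29°

5.3°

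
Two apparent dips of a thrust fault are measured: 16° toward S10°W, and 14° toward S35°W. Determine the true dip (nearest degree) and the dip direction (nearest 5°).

Represent each trace as a vector plunging at its apparent dip toward its trend (east-north-up frame): v₁ = (-0.167, -0.947, -0.276), v₂ = (-0.557, -0.795, -0.242).
Cross product v₁ × v₂ gives the pole to the plane: n ∝ (-0.010, -0.113, 0.394).
True dip = arccos(n_z / |n|) = arccos(0.9610) = 16.1°.
Dip direction = azimuth of (n_x, n_y) = atan2(-0.010, -0.113) = 185°.

true dip 16°, dip direction 185°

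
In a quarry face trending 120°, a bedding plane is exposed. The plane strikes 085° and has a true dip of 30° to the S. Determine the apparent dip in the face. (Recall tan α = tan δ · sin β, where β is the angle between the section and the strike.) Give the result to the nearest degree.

The section lies 35° from the strike.
tan α = tan 30° × sin 35° = 0.5774 × 0.5736 = 0.3312
apparent dip = arctan 0.3312 = 18.32°

18°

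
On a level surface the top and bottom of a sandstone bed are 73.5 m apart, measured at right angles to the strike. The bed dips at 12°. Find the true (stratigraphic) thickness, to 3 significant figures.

15.3 m

True thickness t = w · sin(dip) = 73.5 × sin 12°
t = 73.5 × 0.2079 = 15.282 m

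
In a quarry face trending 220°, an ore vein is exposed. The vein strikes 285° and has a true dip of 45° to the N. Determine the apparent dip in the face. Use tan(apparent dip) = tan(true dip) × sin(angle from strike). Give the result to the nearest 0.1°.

42.2°

Angle between strike (285°) and section (220°): β = 65°.
tan α = tan 45° × sin 65° = 1.0000 × 0.9063 = 0.9063
apparent dip = arctan 0.9063 = 42.19°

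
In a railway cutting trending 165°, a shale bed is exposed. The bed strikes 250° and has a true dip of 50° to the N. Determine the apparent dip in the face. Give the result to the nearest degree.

The strike is 250° and the section trends 165°; the acute angle between them is β = 85°.
tan(apparent dip) = tan 50° · sin 85° = 1.1872
α = arctan(1.1872) = 49.89°

50°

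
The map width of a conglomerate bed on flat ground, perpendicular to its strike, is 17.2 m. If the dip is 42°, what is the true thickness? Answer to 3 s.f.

True thickness t = w · sin(dip) = 17.2 × sin 42°
t = 17.2 × 0.6691 = 11.509 m

11.5 m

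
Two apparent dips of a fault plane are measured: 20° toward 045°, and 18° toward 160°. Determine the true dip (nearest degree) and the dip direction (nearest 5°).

Represent each trace as a vector plunging at its apparent dip toward its trend (east-north-up frame): v₁ = (0.664, 0.664, -0.342), v₂ = (0.325, -0.894, -0.309).
The plane normal is n = v₁ × v₂ ∝ (0.511, -0.094, 0.810).
tan δ = √(n_x²+n_y²)/n_z = 0.520/0.810, so δ = 32.7°.
Dip direction = azimuth of (n_x, n_y) = atan2(0.511, -0.094) = 100°.

true dip 33°, dip direction 100°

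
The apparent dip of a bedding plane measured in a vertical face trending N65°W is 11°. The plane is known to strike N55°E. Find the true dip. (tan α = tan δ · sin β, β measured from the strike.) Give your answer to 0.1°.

12.7°

The section is 60° from the strike.
tan(true dip) = tan 11° / sin 60° = 0.2245
true dip = arctan 0.2245 = 12.65°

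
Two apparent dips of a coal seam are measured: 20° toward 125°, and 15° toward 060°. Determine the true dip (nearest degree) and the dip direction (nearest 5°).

true dip 21°, dip direction 105°

Represent each trace as a vector plunging at its apparent dip toward its trend (east-north-up frame): v₁ = (0.770, -0.539, -0.342), v₂ = (0.837, 0.483, -0.259).
n = v₁ × v₂ = (0.305, -0.087, 0.823) (taken with n_z > 0).
tan δ = √(n_x²+n_y²)/n_z = 0.317/0.823, so δ = 21.1°.
Dip direction = atan2(0.305, -0.087) = 106° (azimuth of n's horizontal projection).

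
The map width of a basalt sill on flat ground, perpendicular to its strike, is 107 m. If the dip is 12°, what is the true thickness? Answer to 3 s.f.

22.2 m

True thickness t = w · sin(dip) = 107 × sin 12°
t = 107 × 0.2079 = 22.247 m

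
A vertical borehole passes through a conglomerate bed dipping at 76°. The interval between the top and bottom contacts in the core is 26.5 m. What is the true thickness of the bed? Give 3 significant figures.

6.41 m

True thickness t = h · cos(dip) = 26.5 × cos 76°
t = 26.5 × 0.2419 = 6.411 m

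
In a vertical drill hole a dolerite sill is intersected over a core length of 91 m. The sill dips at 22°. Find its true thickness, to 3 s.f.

84.4 m

True thickness t = h · cos(dip) = 91 × cos 22°
t = 91 × 0.9272 = 84.374 m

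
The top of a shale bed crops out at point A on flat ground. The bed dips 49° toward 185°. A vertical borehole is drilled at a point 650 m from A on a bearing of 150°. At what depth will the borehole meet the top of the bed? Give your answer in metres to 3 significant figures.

613 m

The hole lies 35° from the dip direction, so the down-dip offset is 650 × cos 35° = 532.45 m.
Depth = down-dip offset × tan(dip) = 532.45 × tan 49° = 532.45 × 1.1504
Depth = 612.51 m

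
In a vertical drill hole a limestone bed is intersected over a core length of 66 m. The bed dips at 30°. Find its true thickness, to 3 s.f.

True thickness t = h · cos(dip) = 66 × cos 30°
t = 66 × 0.8660 = 57.158 m

57.2 m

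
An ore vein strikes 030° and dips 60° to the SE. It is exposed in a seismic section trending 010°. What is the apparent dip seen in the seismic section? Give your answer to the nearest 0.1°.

The section lies 20° from the strike.
tan(apparent dip) = tan 60° · sin 20° = 0.5924
apparent dip = arctan 0.5924 = 30.64°

30.6°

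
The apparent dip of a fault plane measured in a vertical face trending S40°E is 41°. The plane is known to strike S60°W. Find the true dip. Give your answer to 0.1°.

41.4°

β = acute angle between strike S60°W and section S40°E = 80°.
tan(true dip) = tan 41° / sin 80° = 0.8827
δ = arctan(0.8827) = 41.43°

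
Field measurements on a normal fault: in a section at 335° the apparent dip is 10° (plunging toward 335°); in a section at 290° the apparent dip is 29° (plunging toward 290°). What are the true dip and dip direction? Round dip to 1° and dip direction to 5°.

Each apparent-dip line lies in the plane. As unit vectors (x east, y north, z up), v₁ plunges 10°→335° and v₂ plunges 29°→290°.
Cross product v₁ × v₂ gives the pole to the plane: n ∝ (-0.381, -0.059, 0.609).
tan δ = √(n_x²+n_y²)/n_z = 0.385/0.609, so δ = 32.3°.
The horizontal component of n points toward azimuth atan2(n_x, n_y) = 261°, the dip direction.

true dip 32°, dip direction 260°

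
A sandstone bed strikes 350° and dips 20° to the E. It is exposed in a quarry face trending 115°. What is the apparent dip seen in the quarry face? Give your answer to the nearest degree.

The strike is 350° and the section trends 115°; the acute angle between them is β = 55°.
tan α = tan 20° × sin 55° = 0.3640 × 0.8192 = 0.2981
apparent dip = arctan 0.2981 = 16.60°

17°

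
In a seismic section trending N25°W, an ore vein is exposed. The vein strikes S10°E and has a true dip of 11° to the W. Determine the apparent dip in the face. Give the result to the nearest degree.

The section lies 15° from the strike.
tan(apparent dip) = tan 11° · sin 15° = 0.0503
apparent dip = arctan 0.0503 = 2.88°

3°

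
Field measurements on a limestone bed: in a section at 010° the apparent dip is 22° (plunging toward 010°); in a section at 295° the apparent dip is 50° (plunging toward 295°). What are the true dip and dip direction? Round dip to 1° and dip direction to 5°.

Each apparent-dip line lies in the plane. As unit vectors (x east, y north, z up), v₁ plunges 22°→010° and v₂ plunges 50°→295°.
Cross product v₁ × v₂ gives the pole to the plane: n ∝ (-0.598, 0.342, 0.576).
tan δ = √(n_x²+n_y²)/n_z = 0.688/0.576, so δ = 50.1°.
Dip direction = atan2(-0.598, 0.342) = 300° (azimuth of n's horizontal projection).

true dip 50°, dip direction 300°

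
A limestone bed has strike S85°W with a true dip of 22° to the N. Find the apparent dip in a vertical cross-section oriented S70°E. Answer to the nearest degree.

10°

The strike is S85°W and the section trends S70°E; the acute angle between them is β = 25°.
tan(apparent dip) = tan 22° · sin 25° = 0.1707
α = arctan(0.1707) = 9.69°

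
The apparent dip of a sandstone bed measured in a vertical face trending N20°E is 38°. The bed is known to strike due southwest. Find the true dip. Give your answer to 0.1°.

61.6°

The section is 25° from the strike.
tan δ = tan α / sin β = tan 38° / sin 25° = 0.7813 / 0.4226 = 1.8487
δ = arctan(1.8487) = 61.59°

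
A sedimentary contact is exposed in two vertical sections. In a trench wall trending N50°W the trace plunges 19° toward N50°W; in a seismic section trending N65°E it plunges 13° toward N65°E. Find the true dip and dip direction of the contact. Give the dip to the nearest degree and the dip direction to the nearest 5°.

true dip 28°, dip direction 000°

The two traces are lines in the plane: v₁ = (sin 310°·cos 19°, cos 310°·cos 19°, −sin 19°), v₂ = (sin 65°·cos 13°, cos 65°·cos 13°, −sin 13°).
The plane normal is n = v₁ × v₂ ∝ (0.003, 0.450, 0.835).
True dip = arccos(n_z / |n|) = arccos(0.8801) = 28.3°.
Dip direction = atan2(0.003, 0.450) = 0° (azimuth of n's horizontal projection).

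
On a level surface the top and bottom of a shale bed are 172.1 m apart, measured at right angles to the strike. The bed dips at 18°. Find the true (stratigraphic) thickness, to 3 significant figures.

True thickness t = w · sin(dip) = 172.1 × sin 18°
t = 172.1 × 0.3090 = 53.182 m

53.2 m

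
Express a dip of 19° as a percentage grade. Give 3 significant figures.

grade % = 100 × tan 19° = 100 × 0.3443

34.4%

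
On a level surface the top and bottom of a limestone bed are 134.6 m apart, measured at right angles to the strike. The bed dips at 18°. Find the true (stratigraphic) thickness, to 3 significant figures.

True thickness t = w · sin(dip) = 134.6 × sin 18°
t = 134.6 × 0.3090 = 41.594 m

41.6 m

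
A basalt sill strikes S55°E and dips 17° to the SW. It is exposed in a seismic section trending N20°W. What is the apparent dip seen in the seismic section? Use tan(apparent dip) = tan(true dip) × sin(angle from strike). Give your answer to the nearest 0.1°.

The section lies 35° from the strike.
tan α = tan 17° × sin 35° = 0.3057 × 0.5736 = 0.1754
apparent dip = arctan 0.1754 = 9.95°

9.9°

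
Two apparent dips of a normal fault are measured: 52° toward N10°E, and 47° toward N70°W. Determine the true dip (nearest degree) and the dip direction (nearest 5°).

true dip 57°, dip direction 335°

Represent each trace as a vector plunging at its apparent dip toward its trend (east-north-up frame): v₁ = (0.107, 0.606, -0.788), v₂ = (-0.641, 0.233, -0.731).
n = v₁ × v₂ = (-0.260, 0.583, 0.414) (taken with n_z > 0).
Dip δ = arctan(|n_h|/n_z) = arctan(0.638/0.414) = 57.1°.
Dip direction = atan2(-0.260, 0.583) = 336° (azimuth of n's horizontal projection).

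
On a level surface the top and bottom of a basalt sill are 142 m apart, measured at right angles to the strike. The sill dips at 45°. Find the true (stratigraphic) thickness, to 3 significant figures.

True thickness t = w · sin(dip) = 142 × sin 45°
t = 142 × 0.7071 = 100.409 m

100 m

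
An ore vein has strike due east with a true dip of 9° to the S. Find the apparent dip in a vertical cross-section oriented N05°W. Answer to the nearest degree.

Angle between strike (due east) and section (N05°W): β = 85°.
tan(apparent dip) = tan 9° · sin 85° = 0.1578
α = arctan(0.1578) = 8.97°

9°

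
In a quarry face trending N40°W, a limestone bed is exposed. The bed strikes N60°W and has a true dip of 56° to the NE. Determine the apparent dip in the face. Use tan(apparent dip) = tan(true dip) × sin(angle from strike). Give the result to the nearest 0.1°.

The section lies 20° from the strike.
tan(apparent dip) = tan 56° · sin 20° = 0.5071
α = arctan(0.5071) = 26.89°

26.9°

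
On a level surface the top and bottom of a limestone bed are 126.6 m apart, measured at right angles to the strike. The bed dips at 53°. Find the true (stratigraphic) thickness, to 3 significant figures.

101 m

True thickness t = w · sin(dip) = 126.6 × sin 53°
t = 126.6 × 0.7986 = 101.107 m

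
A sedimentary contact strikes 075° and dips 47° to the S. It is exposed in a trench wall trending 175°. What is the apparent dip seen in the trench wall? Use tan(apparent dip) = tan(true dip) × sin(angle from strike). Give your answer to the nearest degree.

The section lies 80° from the strike.
tan α = tan 47° × sin 80° = 1.0724 × 0.9848 = 1.0561
apparent dip = arctan 1.0561 = 46.56°

47°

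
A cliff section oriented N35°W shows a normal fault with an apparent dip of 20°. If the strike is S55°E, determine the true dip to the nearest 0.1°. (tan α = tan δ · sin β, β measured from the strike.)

The section is 20° from the strike.
tan δ = tan α / sin β = tan 20° / sin 20° = 0.3640 / 0.3420 = 1.0642
true dip = arctan 1.0642 = 46.78°

46.8°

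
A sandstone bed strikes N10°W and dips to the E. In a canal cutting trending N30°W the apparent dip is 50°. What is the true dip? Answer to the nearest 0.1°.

74.0°

β = acute angle between strike N10°W and section N30°W = 20°.
tan δ = tan α / sin β = tan 50° / sin 20° = 1.1918 / 0.3420 = 3.4845
δ = arctan(3.4845) = 73.99°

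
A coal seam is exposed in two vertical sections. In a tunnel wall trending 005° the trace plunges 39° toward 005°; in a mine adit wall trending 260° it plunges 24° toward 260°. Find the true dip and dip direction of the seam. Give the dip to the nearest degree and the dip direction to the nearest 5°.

true dip 47°, dip direction 325°

Represent each trace as a vector plunging at its apparent dip toward its trend (east-north-up frame): v₁ = (0.068, 0.774, -0.629), v₂ = (-0.900, -0.159, -0.407).
The plane normal is n = v₁ × v₂ ∝ (-0.415, 0.594, 0.686).
Dip δ = arctan(|n_h|/n_z) = arctan(0.724/0.686) = 46.6°.
Dip direction = azimuth of (n_x, n_y) = atan2(-0.415, 0.594) = 325°.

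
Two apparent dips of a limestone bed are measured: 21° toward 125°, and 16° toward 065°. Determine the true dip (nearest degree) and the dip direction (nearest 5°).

true dip 22°, dip direction 110°

Represent each trace as a vector plunging at its apparent dip toward its trend (east-north-up frame): v₁ = (0.765, -0.535, -0.358), v₂ = (0.871, 0.406, -0.276).
The plane normal is n = v₁ × v₂ ∝ (0.293, -0.101, 0.777).
tan δ = √(n_x²+n_y²)/n_z = 0.310/0.777, so δ = 21.8°.
Dip direction = atan2(0.293, -0.101) = 109° (azimuth of n's horizontal projection).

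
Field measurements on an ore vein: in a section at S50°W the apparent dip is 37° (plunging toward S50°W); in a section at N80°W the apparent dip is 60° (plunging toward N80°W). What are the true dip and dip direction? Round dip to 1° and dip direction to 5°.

Represent each trace as a vector plunging at its apparent dip toward its trend (east-north-up frame): v₁ = (-0.612, -0.513, -0.602), v₂ = (-0.492, 0.087, -0.866).
n = v₁ × v₂ = (-0.497, 0.233, 0.306) (taken with n_z > 0).
Dip δ = arctan(|n_h|/n_z) = arctan(0.549/0.306) = 60.9°.
Dip direction = azimuth of (n_x, n_y) = atan2(-0.497, 0.233) = 295°.

true dip 61°, dip direction 295°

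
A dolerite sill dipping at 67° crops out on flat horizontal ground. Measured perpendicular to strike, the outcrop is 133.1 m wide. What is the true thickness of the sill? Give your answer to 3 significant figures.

True thickness t = w · sin(dip) = 133.1 × sin 67°
t = 133.1 × 0.9205 = 122.519 m

123 m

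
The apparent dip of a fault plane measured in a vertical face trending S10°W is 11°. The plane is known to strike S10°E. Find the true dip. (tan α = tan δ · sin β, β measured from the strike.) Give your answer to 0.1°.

29.6°

β = acute angle between strike S10°E and section S10°W = 20°.
tan(true dip) = tan 11° / sin 20° = 0.5683
δ = arctan(0.5683) = 29.61°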